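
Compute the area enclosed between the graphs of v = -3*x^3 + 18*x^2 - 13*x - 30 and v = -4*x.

Set the curves equal: -3*x^3 + 18*x^2 - 13*x - 30 = -4*x, so -3*x^3 + 18*x^2 - 9*x - 30 = 0, which factors as -3*(x - 5)*(x - 2)*(x + 1) = 0. The curves meet at x = -1, 2, 5.
On [-1, 2], v = -4*x is on top; that piece has area ∫[-1,2] (-(-3*x^3 + 18*x^2 - 9*x - 30)) dx = 243/4.
On [2, 5], v = -3*x^3 + 18*x^2 - 13*x - 30 is on top; that piece has area ∫[2,5] (-3*x^3 + 18*x^2 - 9*x - 30) dx = 243/4.
Total enclosed area = 243/4 + 243/4 = 243/2.

243/2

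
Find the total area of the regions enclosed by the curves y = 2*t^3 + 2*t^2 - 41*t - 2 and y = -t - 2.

Set the curves equal: 2*t^3 + 2*t^2 - 41*t - 2 = -t - 2, so 2*t^3 + 2*t^2 - 40*t = 0, which factors as 2*t*(t - 4)*(t + 5) = 0. The curves meet at t = -5, 0, 4.
On [-5, 0], y = 2*t^3 + 2*t^2 - 41*t - 2 is on top; that piece has area ∫[-5,0] (2*t^3 + 2*t^2 - 40*t) dt = 1625/6.
On [0, 4], y = -t - 2 is on top; that piece has area ∫[0,4] (-(2*t^3 + 2*t^2 - 40*t)) dt = 448/3.
Total enclosed area = 1625/6 + 448/3 = 2521/6.

2521/6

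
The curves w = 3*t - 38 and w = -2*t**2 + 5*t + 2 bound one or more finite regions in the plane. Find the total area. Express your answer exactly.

243

Set the curves equal: 3*t - 38 = -2*t**2 + 5*t + 2, so 2*t**2 - 2*t - 40 = 0, which factors as 2*(t - 5)*(t + 4) = 0. The curves meet at t = -4, 5.
On [-4, 5], w = -2*t**2 + 5*t + 2 is on top; that piece has area ∫[-4,5] (-(2*t**2 - 2*t - 40)) dt = 243.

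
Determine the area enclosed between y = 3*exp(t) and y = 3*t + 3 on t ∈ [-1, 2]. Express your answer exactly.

On [-1, 2], (3*exp(t)) - (3*t + 3) = -3*t + 3*exp(t) - 3 is ≥ 0 throughout, so the area is a single integral of |-3*t + 3*exp(t) - 3|.
∫[-1,2] (-3*t + 3*exp(t) - 3) dt = -27/2 - 3*exp(-1) + 3*exp(2).

-27/2 - 3*exp(-1) + 3*exp(2)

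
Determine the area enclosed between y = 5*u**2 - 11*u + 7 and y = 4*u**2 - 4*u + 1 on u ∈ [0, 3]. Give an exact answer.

The difference (5*u**2 - 11*u + 7) - (4*u**2 - 4*u + 1) = u**2 - 7*u + 6 changes sign at u = 1 inside [0, 3], so split the integral there.
∫[0,1] (u**2 - 7*u + 6) du = 17/6.
∫[1,3] (u**2 - 7*u + 6) du = -22/3; the area of that piece is 22/3.
Total area = 17/6 + 22/3 = 61/6.

61/6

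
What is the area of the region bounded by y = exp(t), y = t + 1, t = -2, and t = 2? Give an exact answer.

-4 - exp(-2) + exp(2)

On [-2, 2], (exp(t)) - (t + 1) = -t + exp(t) - 1 is ≥ 0 throughout, so the area is a single integral of |-t + exp(t) - 1|.
∫[-2,2] (-t + exp(t) - 1) dt = -4 - exp(-2) + exp(2).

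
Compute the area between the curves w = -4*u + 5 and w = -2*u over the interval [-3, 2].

On [-3, 2], (-4*u + 5) - (-2*u) = -2*u + 5 is ≥ 0 throughout, so the area is a single integral of |-2*u + 5|.
∫[-3,2] (-2*u + 5) du = 30.

30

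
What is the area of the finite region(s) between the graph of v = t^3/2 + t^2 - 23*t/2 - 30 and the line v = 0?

5137/24

The curve meets the t-axis where t^3/2 + t^2 - 23*t/2 - 30 = 0, i.e. (t - 5)*(t + 3)*(t + 4)/2 = 0, at t = -4, -3, 5.
On [-4, -3] the curve lies above the axis; ∫[-4,-3] (t^3/2 + t^2 - 23*t/2 - 30) dt = 17/24, giving area 17/24.
On [-3, 5] the curve lies below the axis; ∫[-3,5] (t^3/2 + t^2 - 23*t/2 - 30) dt = -640/3, giving area 640/3.
Total area = 17/24 + 640/3 = 5137/24.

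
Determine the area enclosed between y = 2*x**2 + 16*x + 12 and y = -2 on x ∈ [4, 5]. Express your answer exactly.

On [4, 5], (2*x**2 + 16*x + 12) - (-2) = 2*x**2 + 16*x + 14 is ≥ 0 throughout, so the area is a single integral of |2*x**2 + 16*x + 14|.
∫[4,5] (2*x**2 + 16*x + 14) dx = 380/3.

380/3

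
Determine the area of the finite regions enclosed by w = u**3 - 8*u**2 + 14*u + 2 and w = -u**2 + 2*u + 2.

71/6

Set the curves equal: u**3 - 8*u**2 + 14*u + 2 = -u**2 + 2*u + 2, so u**3 - 7*u**2 + 12*u = 0, which factors as u*(u - 4)*(u - 3) = 0. The curves meet at u = 0, 3, 4.
On [0, 3], w = u**3 - 8*u**2 + 14*u + 2 is on top; that piece has area ∫[0,3] (u**3 - 7*u**2 + 12*u) du = 45/4.
On [3, 4], w = -u**2 + 2*u + 2 is on top; that piece has area ∫[3,4] (-(u**3 - 7*u**2 + 12*u)) du = 7/12.
Total enclosed area = 45/4 + 7/12 = 71/6.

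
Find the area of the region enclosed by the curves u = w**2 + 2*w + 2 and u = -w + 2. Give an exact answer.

Both boundary curves give u as a function of w, so integrate with respect to w. Setting them equal: w**2 + 3*w = 0, i.e. w*(w + 3) = 0, so they meet at w = -3, 0.
For w in [-3, 0], u = w**2 + 2*w + 2 is on the left; area = ∫[-3,0] (-(w**2 + 3*w)) dw = 9/2.

9/2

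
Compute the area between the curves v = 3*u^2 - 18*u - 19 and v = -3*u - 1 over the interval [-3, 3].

154

The difference (3*u^2 - 18*u - 19) - (-3*u - 1) = 3*u^2 - 15*u - 18 changes sign at u = -1 inside [-3, 3], so split the integral there.
∫[-3,-1] (3*u^2 - 15*u - 18) du = 50.
∫[-1,3] (3*u^2 - 15*u - 18) du = -104; the area of that piece is 104.
Total area = 50 + 104 = 154.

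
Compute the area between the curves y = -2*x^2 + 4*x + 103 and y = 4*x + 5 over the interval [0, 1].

On [0, 1], (-2*x^2 + 4*x + 103) - (4*x + 5) = -2*x^2 + 98 is ≥ 0 throughout, so the area is a single integral of |-2*x^2 + 98|.
∫[0,1] (-2*x^2 + 98) dx = 292/3.

292/3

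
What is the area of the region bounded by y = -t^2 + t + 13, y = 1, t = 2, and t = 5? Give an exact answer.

The difference (-t^2 + t + 13) - (1) = -t^2 + t + 12 changes sign at t = 4 inside [2, 5], so split the integral there.
∫[2,4] (-t^2 + t + 12) dt = 34/3.
∫[4,5] (-t^2 + t + 12) dt = -23/6; the area of that piece is 23/6.
Total area = 34/3 + 23/6 = 91/6.

91/6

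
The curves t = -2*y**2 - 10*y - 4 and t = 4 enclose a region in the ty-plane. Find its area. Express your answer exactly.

9

Both boundary curves give t as a function of y, so integrate with respect to y. Setting them equal: -2*y**2 - 10*y - 8 = 0, i.e. -2*(y + 1)*(y + 4) = 0, so they meet at y = -4, -1.
For y in [-4, -1], t = -2*y**2 - 10*y - 4 is on the right; area = ∫[-4,-1] (-2*y**2 - 10*y - 8) dy = 9.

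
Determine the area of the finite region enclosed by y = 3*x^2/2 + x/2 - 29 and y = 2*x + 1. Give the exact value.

Set the curves equal: 3*x^2/2 + x/2 - 29 = 2*x + 1, so 3*x^2/2 - 3*x/2 - 30 = 0, which factors as 3*(x - 5)*(x + 4)/2 = 0. The curves meet at x = -4, 5.
On [-4, 5], y = 2*x + 1 is on top; that piece has area ∫[-4,5] (-(3*x^2/2 - 3*x/2 - 30)) dx = 729/4.

729/4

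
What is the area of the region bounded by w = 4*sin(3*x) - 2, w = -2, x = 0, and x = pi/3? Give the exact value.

On [0, pi/3], (4*sin(3*x) - 2) - (-2) = 4*sin(3*x) is ≥ 0 throughout, so the area is a single integral of |4*sin(3*x)|.
∫[0,pi/3] (4*sin(3*x)) dx = 8/3.

8/3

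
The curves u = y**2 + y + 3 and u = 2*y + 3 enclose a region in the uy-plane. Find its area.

1/6

Both boundary curves give u as a function of y, so integrate with respect to y. Setting them equal: y**2 - y = 0, i.e. y*(y - 1) = 0, so they meet at y = 0, 1.
For y in [0, 1], u = y**2 + y + 3 is on the left; area = ∫[0,1] (-(y**2 - y)) dy = 1/6.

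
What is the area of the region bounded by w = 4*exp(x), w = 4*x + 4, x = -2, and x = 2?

-16 - 4*exp(-2) + 4*exp(2)

On [-2, 2], (4*exp(x)) - (4*x + 4) = -4*x + 4*exp(x) - 4 is ≥ 0 throughout, so the area is a single integral of |-4*x + 4*exp(x) - 4|.
∫[-2,2] (-4*x + 4*exp(x) - 4) dx = -16 - 4*exp(-2) + 4*exp(2).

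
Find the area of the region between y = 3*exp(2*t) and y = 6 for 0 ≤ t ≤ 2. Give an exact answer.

The difference (3*exp(2*t)) - (6) = 3*exp(2*t) - 6 changes sign at t = log(2)/2 inside [0, 2], so split the integral there.
∫[0,log(2)/2] (3*exp(2*t) - 6) dt = 3/2 - log(8); the area of that piece is -3/2 + log(8).
∫[log(2)/2,2] (3*exp(2*t) - 6) dt = -15 + 3*log(2) + 3*exp(4)/2.
Total area = (-3/2 + log(8)) + (-15 + 3*log(2) + 3*exp(4)/2) = -33/2 + 6*log(2) + 3*exp(4)/2.

-33/2 + 6*log(2) + 3*exp(4)/2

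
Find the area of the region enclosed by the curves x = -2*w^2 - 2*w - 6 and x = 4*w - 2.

Both boundary curves give x as a function of w, so integrate with respect to w. Setting them equal: -2*w^2 - 6*w - 4 = 0, i.e. -2*(w + 1)*(w + 2) = 0, so they meet at w = -2, -1.
For w in [-2, -1], x = -2*w^2 - 2*w - 6 is on the right; area = ∫[-2,-1] (-2*w^2 - 6*w - 4) dw = 1/3.

1/3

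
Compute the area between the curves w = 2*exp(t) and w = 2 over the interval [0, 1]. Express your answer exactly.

-4 + 2*exp(1)

On [0, 1], (2*exp(t)) - (2) = 2*exp(t) - 2 is ≥ 0 throughout, so the area is a single integral of |2*exp(t) - 2|.
∫[0,1] (2*exp(t) - 2) dt = -4 + 2*exp(1).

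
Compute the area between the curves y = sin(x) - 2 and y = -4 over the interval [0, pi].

On [0, pi], (sin(x) - 2) - (-4) = sin(x) + 2 is ≥ 0 throughout, so the area is a single integral of |sin(x) + 2|.
∫[0,pi] (sin(x) + 2) dx = 2 + 2*pi.

2 + 2*pi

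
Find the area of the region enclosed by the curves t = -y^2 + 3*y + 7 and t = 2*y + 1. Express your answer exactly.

125/6

Both boundary curves give t as a function of y, so integrate with respect to y. Setting them equal: -y^2 + y + 6 = 0, i.e. -(y - 3)*(y + 2) = 0, so they meet at y = -2, 3.
For y in [-2, 3], t = -y^2 + 3*y + 7 is on the right; area = ∫[-2,3] (-y^2 + y + 6) dy = 125/6.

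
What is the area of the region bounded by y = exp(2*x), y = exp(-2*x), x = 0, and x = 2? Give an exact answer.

On [0, 2], (exp(2*x)) - (exp(-2*x)) = exp(2*x) - exp(-2*x) is ≥ 0 throughout, so the area is a single integral of |exp(2*x) - exp(-2*x)|.
∫[0,2] (exp(2*x) - exp(-2*x)) dx = -1 + exp(-4)/2 + exp(4)/2.

-1 + exp(-4)/2 + exp(4)/2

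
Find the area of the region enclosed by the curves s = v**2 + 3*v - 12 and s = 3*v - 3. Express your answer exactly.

Both boundary curves give s as a function of v, so integrate with respect to v. Setting them equal: v**2 - 9 = 0, i.e. (v - 3)*(v + 3) = 0, so they meet at v = -3, 3.
For v in [-3, 3], s = v**2 + 3*v - 12 is on the left; area = ∫[-3,3] (-(v**2 - 9)) dv = 36.

36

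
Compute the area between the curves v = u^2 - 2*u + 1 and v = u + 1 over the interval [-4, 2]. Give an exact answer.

146/3

The difference (u^2 - 2*u + 1) - (u + 1) = u^2 - 3*u changes sign at u = 0 inside [-4, 2], so split the integral there.
∫[-4,0] (u^2 - 3*u) du = 136/3.
∫[0,2] (u^2 - 3*u) du = -10/3; the area of that piece is 10/3.
Total area = 136/3 + 10/3 = 146/3.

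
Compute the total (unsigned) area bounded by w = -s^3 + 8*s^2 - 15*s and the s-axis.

The curve meets the s-axis where -s^3 + 8*s^2 - 15*s = 0, i.e. -s*(s - 5)*(s - 3) = 0, at s = 0, 3, 5.
On [0, 3] the curve lies below the axis; ∫[0,3] (-s^3 + 8*s^2 - 15*s) ds = -63/4, giving area 63/4.
On [3, 5] the curve lies above the axis; ∫[3,5] (-s^3 + 8*s^2 - 15*s) ds = 16/3, giving area 16/3.
Total area = 63/4 + 16/3 = 253/12.

253/12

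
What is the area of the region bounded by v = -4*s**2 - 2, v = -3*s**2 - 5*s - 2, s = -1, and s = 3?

The difference (-4*s**2 - 2) - (-3*s**2 - 5*s - 2) = -s**2 + 5*s changes sign at s = 0 inside [-1, 3], so split the integral there.
∫[-1,0] (-s**2 + 5*s) ds = -17/6; the area of that piece is 17/6.
∫[0,3] (-s**2 + 5*s) ds = 27/2.
Total area = 17/6 + 27/2 = 49/3.

49/3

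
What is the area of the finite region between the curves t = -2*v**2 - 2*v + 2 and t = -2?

9

Both boundary curves give t as a function of v, so integrate with respect to v. Setting them equal: -2*v**2 - 2*v + 4 = 0, i.e. -2*(v - 1)*(v + 2) = 0, so they meet at v = -2, 1.
For v in [-2, 1], t = -2*v**2 - 2*v + 2 is on the right; area = ∫[-2,1] (-2*v**2 - 2*v + 4) dv = 9.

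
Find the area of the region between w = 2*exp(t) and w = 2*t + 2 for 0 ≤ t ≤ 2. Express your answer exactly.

-10 + 2*exp(2)

On [0, 2], (2*exp(t)) - (2*t + 2) = -2*t + 2*exp(t) - 2 is ≥ 0 throughout, so the area is a single integral of |-2*t + 2*exp(t) - 2|.
∫[0,2] (-2*t + 2*exp(t) - 2) dt = -10 + 2*exp(2).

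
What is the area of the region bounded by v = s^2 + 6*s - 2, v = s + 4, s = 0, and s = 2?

The difference (s^2 + 6*s - 2) - (s + 4) = s^2 + 5*s - 6 changes sign at s = 1 inside [0, 2], so split the integral there.
∫[0,1] (s^2 + 5*s - 6) ds = -19/6; the area of that piece is 19/6.
∫[1,2] (s^2 + 5*s - 6) ds = 23/6.
Total area = 19/6 + 23/6 = 7.

7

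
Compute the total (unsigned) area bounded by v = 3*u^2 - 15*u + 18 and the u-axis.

The curve meets the u-axis where 3*u^2 - 15*u + 18 = 0, i.e. 3*(u - 3)*(u - 2) = 0, at u = 2, 3.
On [2, 3] the curve lies below the axis; ∫[2,3] (3*u^2 - 15*u + 18) du = -1/2, giving area 1/2.

1/2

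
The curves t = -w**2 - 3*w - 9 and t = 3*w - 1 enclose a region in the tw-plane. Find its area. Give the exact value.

4/3

Both boundary curves give t as a function of w, so integrate with respect to w. Setting them equal: -w**2 - 6*w - 8 = 0, i.e. -(w + 2)*(w + 4) = 0, so they meet at w = -4, -2.
For w in [-4, -2], t = -w**2 - 3*w - 9 is on the right; area = ∫[-4,-2] (-w**2 - 6*w - 8) dw = 4/3.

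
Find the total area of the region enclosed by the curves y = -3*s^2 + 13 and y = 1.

Set the curves equal: -3*s^2 + 13 = 1, so -3*s^2 + 12 = 0, which factors as -3*(s - 2)*(s + 2) = 0. The curves meet at s = -2, 2.
On [-2, 2], y = -3*s^2 + 13 is on top; that piece has area ∫[-2,2] (-3*s^2 + 12) ds = 32.

32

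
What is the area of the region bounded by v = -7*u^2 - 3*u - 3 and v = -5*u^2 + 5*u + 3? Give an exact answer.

8/3

Set the curves equal: -7*u^2 - 3*u - 3 = -5*u^2 + 5*u + 3, so -2*u^2 - 8*u - 6 = 0, which factors as -2*(u + 1)*(u + 3) = 0. The curves meet at u = -3, -1.
On [-3, -1], v = -7*u^2 - 3*u - 3 is on top; that piece has area ∫[-3,-1] (-2*u^2 - 8*u - 6) du = 8/3.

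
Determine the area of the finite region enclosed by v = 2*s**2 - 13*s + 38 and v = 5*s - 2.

1/3

Set the curves equal: 2*s**2 - 13*s + 38 = 5*s - 2, so 2*s**2 - 18*s + 40 = 0, which factors as 2*(s - 5)*(s - 4) = 0. The curves meet at s = 4, 5.
On [4, 5], v = 5*s - 2 is on top; that piece has area ∫[4,5] (-(2*s**2 - 18*s + 40)) ds = 1/3.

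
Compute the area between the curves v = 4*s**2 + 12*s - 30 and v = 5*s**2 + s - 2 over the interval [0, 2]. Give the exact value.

110/3

On [0, 2], (4*s**2 + 12*s - 30) - (5*s**2 + s - 2) = -s**2 + 11*s - 28 is ≤ 0 throughout, so the area is a single integral of |-s**2 + 11*s - 28|.
∫[0,2] (-s**2 + 11*s - 28) ds = -110/3; the area of that piece is 110/3.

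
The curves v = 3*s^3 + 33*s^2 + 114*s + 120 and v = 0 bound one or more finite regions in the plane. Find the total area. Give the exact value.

Set the curves equal: 3*s^3 + 33*s^2 + 114*s + 120 = 0, so 3*s^3 + 33*s^2 + 114*s + 120 = 0, which factors as 3*(s + 2)*(s + 4)*(s + 5) = 0. The curves meet at s = -5, -4, -2.
On [-5, -4], v = 3*s^3 + 33*s^2 + 114*s + 120 is on top; that piece has area ∫[-5,-4] (3*s^3 + 33*s^2 + 114*s + 120) ds = 5/4.
On [-4, -2], v = 0 is on top; that piece has area ∫[-4,-2] (-(3*s^3 + 33*s^2 + 114*s + 120)) ds = 8.
Total enclosed area = 5/4 + 8 = 37/4.

37/4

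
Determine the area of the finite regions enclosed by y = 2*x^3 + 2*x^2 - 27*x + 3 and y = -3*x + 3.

937/6

Set the curves equal: 2*x^3 + 2*x^2 - 27*x + 3 = -3*x + 3, so 2*x^3 + 2*x^2 - 24*x = 0, which factors as 2*x*(x - 3)*(x + 4) = 0. The curves meet at x = -4, 0, 3.
On [-4, 0], y = 2*x^3 + 2*x^2 - 27*x + 3 is on top; that piece has area ∫[-4,0] (2*x^3 + 2*x^2 - 24*x) dx = 320/3.
On [0, 3], y = -3*x + 3 is on top; that piece has area ∫[0,3] (-(2*x^3 + 2*x^2 - 24*x)) dx = 99/2.
Total enclosed area = 320/3 + 99/2 = 937/6.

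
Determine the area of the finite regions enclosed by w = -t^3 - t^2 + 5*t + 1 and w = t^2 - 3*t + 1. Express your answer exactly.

148/3

Set the curves equal: -t^3 - t^2 + 5*t + 1 = t^2 - 3*t + 1, so -t^3 - 2*t^2 + 8*t = 0, which factors as -t*(t - 2)*(t + 4) = 0. The curves meet at t = -4, 0, 2.
On [-4, 0], w = t^2 - 3*t + 1 is on top; that piece has area ∫[-4,0] (-(-t^3 - 2*t^2 + 8*t)) dt = 128/3.
On [0, 2], w = -t^3 - t^2 + 5*t + 1 is on top; that piece has area ∫[0,2] (-t^3 - 2*t^2 + 8*t) dt = 20/3.
Total enclosed area = 128/3 + 20/3 = 148/3.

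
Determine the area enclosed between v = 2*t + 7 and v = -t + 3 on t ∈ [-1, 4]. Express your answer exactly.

85/2

On [-1, 4], (2*t + 7) - (-t + 3) = 3*t + 4 is ≥ 0 throughout, so the area is a single integral of |3*t + 4|.
∫[-1,4] (3*t + 4) dt = 85/2.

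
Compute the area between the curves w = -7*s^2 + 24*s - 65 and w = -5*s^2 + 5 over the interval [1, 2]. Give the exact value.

On [1, 2], (-7*s^2 + 24*s - 65) - (-5*s^2 + 5) = -2*s^2 + 24*s - 70 is ≤ 0 throughout, so the area is a single integral of |-2*s^2 + 24*s - 70|.
∫[1,2] (-2*s^2 + 24*s - 70) ds = -116/3; the area of that piece is 116/3.

116/3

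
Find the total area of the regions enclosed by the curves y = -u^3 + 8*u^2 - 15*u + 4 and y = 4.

253/12

Set the curves equal: -u^3 + 8*u^2 - 15*u + 4 = 4, so -u^3 + 8*u^2 - 15*u = 0, which factors as -u*(u - 5)*(u - 3) = 0. The curves meet at u = 0, 3, 5.
On [0, 3], y = 4 is on top; that piece has area ∫[0,3] (-(-u^3 + 8*u^2 - 15*u)) du = 63/4.
On [3, 5], y = -u^3 + 8*u^2 - 15*u + 4 is on top; that piece has area ∫[3,5] (-u^3 + 8*u^2 - 15*u) du = 16/3.
Total enclosed area = 63/4 + 16/3 = 253/12.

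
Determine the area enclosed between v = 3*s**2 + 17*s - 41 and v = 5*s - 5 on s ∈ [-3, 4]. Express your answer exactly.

The difference (3*s**2 + 17*s - 41) - (5*s - 5) = 3*s**2 + 12*s - 36 changes sign at s = 2 inside [-3, 4], so split the integral there.
∫[-3,2] (3*s**2 + 12*s - 36) ds = -175; the area of that piece is 175.
∫[2,4] (3*s**2 + 12*s - 36) ds = 56.
Total area = 175 + 56 = 231.

231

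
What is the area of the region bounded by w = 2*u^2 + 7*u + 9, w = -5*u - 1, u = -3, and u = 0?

46/3

The difference (2*u^2 + 7*u + 9) - (-5*u - 1) = 2*u^2 + 12*u + 10 changes sign at u = -1 inside [-3, 0], so split the integral there.
∫[-3,-1] (2*u^2 + 12*u + 10) du = -32/3; the area of that piece is 32/3.
∫[-1,0] (2*u^2 + 12*u + 10) du = 14/3.
Total area = 32/3 + 14/3 = 46/3.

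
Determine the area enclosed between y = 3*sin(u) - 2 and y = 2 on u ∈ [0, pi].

On [0, pi], (3*sin(u) - 2) - (2) = 3*sin(u) - 4 is ≤ 0 throughout, so the area is a single integral of |3*sin(u) - 4|.
∫[0,pi] (3*sin(u) - 4) du = 6 - 4*pi; the area of that piece is -6 + 4*pi.

-6 + 4*pi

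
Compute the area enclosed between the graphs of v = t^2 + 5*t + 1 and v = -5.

1/6

Set the curves equal: t^2 + 5*t + 1 = -5, so t^2 + 5*t + 6 = 0, which factors as (t + 2)*(t + 3) = 0. The curves meet at t = -3, -2.
On [-3, -2], v = -5 is on top; that piece has area ∫[-3,-2] (-(t^2 + 5*t + 6)) dt = 1/6.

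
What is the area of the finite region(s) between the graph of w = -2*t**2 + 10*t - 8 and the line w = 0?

The curve meets the t-axis where -2*t**2 + 10*t - 8 = 0, i.e. -2*(t - 4)*(t - 1) = 0, at t = 1, 4.
On [1, 4] the curve lies above the axis; ∫[1,4] (-2*t**2 + 10*t - 8) dt = 9, giving area 9.

9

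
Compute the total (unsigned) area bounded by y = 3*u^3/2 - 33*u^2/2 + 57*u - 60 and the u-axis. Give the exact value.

The curve meets the u-axis where 3*u^3/2 - 33*u^2/2 + 57*u - 60 = 0, i.e. 3*(u - 5)*(u - 4)*(u - 2)/2 = 0, at u = 2, 4, 5.
On [2, 4] the curve lies above the axis; ∫[2,4] (3*u^3/2 - 33*u^2/2 + 57*u - 60) du = 4, giving area 4.
On [4, 5] the curve lies below the axis; ∫[4,5] (3*u^3/2 - 33*u^2/2 + 57*u - 60) du = -5/8, giving area 5/8.
Total area = 4 + 5/8 = 37/8.

37/8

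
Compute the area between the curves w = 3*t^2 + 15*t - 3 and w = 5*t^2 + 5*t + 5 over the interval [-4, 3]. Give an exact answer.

165

The difference (3*t^2 + 15*t - 3) - (5*t^2 + 5*t + 5) = -2*t^2 + 10*t - 8 changes sign at t = 1 inside [-4, 3], so split the integral there.
∫[-4,1] (-2*t^2 + 10*t - 8) dt = -475/3; the area of that piece is 475/3.
∫[1,3] (-2*t^2 + 10*t - 8) dt = 20/3.
Total area = 475/3 + 20/3 = 165.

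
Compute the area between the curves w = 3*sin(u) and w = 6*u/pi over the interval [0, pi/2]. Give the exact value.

3 - 3*pi/4

On [0, pi/2], (3*sin(u)) - (6*u/pi) = -6*u/pi + 3*sin(u) is ≥ 0 throughout, so the area is a single integral of |-6*u/pi + 3*sin(u)|.
∫[0,pi/2] (-6*u/pi + 3*sin(u)) du = 3 - 3*pi/4.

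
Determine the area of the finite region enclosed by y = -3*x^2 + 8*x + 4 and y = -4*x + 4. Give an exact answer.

32

Set the curves equal: -3*x^2 + 8*x + 4 = -4*x + 4, so -3*x^2 + 12*x = 0, which factors as -3*x*(x - 4) = 0. The curves meet at x = 0, 4.
On [0, 4], y = -3*x^2 + 8*x + 4 is on top; that piece has area ∫[0,4] (-3*x^2 + 12*x) dx = 32.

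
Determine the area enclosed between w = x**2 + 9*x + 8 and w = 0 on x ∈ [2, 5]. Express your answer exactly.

315/2

On [2, 5], (x**2 + 9*x + 8) - (0) = x**2 + 9*x + 8 is ≥ 0 throughout, so the area is a single integral of |x**2 + 9*x + 8|.
∫[2,5] (x**2 + 9*x + 8) dx = 315/2.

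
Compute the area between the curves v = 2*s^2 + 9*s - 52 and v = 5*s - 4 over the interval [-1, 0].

148/3

On [-1, 0], (2*s^2 + 9*s - 52) - (5*s - 4) = 2*s^2 + 4*s - 48 is ≤ 0 throughout, so the area is a single integral of |2*s^2 + 4*s - 48|.
∫[-1,0] (2*s^2 + 4*s - 48) ds = -148/3; the area of that piece is 148/3.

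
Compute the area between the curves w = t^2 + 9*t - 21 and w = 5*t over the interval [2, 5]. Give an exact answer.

The difference (t^2 + 9*t - 21) - (5*t) = t^2 + 4*t - 21 changes sign at t = 3 inside [2, 5], so split the integral there.
∫[2,3] (t^2 + 4*t - 21) dt = -14/3; the area of that piece is 14/3.
∫[3,5] (t^2 + 4*t - 21) dt = 68/3.
Total area = 14/3 + 68/3 = 82/3.

82/3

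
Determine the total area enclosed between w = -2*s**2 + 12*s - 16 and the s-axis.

8/3

The curve meets the s-axis where -2*s**2 + 12*s - 16 = 0, i.e. -2*(s - 4)*(s - 2) = 0, at s = 2, 4.
On [2, 4] the curve lies above the axis; ∫[2,4] (-2*s**2 + 12*s - 16) ds = 8/3, giving area 8/3.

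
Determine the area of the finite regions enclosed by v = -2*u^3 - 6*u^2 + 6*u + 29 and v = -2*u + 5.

131/2

Set the curves equal: -2*u^3 - 6*u^2 + 6*u + 29 = -2*u + 5, so -2*u^3 - 6*u^2 + 8*u + 24 = 0, which factors as -2*(u - 2)*(u + 2)*(u + 3) = 0. The curves meet at u = -3, -2, 2.
On [-3, -2], v = -2*u + 5 is on top; that piece has area ∫[-3,-2] (-(-2*u^3 - 6*u^2 + 8*u + 24)) du = 3/2.
On [-2, 2], v = -2*u^3 - 6*u^2 + 6*u + 29 is on top; that piece has area ∫[-2,2] (-2*u^3 - 6*u^2 + 8*u + 24) du = 64.
Total enclosed area = 3/2 + 64 = 131/2.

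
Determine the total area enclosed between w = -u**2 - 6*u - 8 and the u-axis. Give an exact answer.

4/3

The curve meets the u-axis where -u**2 - 6*u - 8 = 0, i.e. -(u + 2)*(u + 4) = 0, at u = -4, -2.
On [-4, -2] the curve lies above the axis; ∫[-4,-2] (-u**2 - 6*u - 8) du = 4/3, giving area 4/3.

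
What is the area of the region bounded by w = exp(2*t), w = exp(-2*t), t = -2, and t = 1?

The difference (exp(2*t)) - (exp(-2*t)) = exp(2*t) - exp(-2*t) changes sign at t = 0 inside [-2, 1], so split the integral there.
∫[-2,0] (exp(2*t) - exp(-2*t)) dt = -exp(4)/2 - exp(-4)/2 + 1; the area of that piece is -1 + exp(-4)/2 + exp(4)/2.
∫[0,1] (exp(2*t) - exp(-2*t)) dt = -1 + exp(-2)/2 + exp(2)/2.
Total area = (-1 + exp(-4)/2 + exp(4)/2) + (-1 + exp(-2)/2 + exp(2)/2) = -2 + exp(-4)/2 + exp(-2)/2 + exp(2)/2 + exp(4)/2.

-2 + exp(-4)/2 + exp(-2)/2 + exp(2)/2 + exp(4)/2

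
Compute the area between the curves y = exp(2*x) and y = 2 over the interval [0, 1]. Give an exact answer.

The difference (exp(2*x)) - (2) = exp(2*x) - 2 changes sign at x = log(2)/2 inside [0, 1], so split the integral there.
∫[0,log(2)/2] (exp(2*x) - 2) dx = 1/2 - log(2); the area of that piece is -1/2 + log(2).
∫[log(2)/2,1] (exp(2*x) - 2) dx = -3 + log(2) + exp(2)/2.
Total area = (-1/2 + log(2)) + (-3 + log(2) + exp(2)/2) = -7/2 + 2*log(2) + exp(2)/2.

-7/2 + 2*log(2) + exp(2)/2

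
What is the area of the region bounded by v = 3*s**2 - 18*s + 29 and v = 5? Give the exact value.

Set the curves equal: 3*s**2 - 18*s + 29 = 5, so 3*s**2 - 18*s + 24 = 0, which factors as 3*(s - 4)*(s - 2) = 0. The curves meet at s = 2, 4.
On [2, 4], v = 5 is on top; that piece has area ∫[2,4] (-(3*s**2 - 18*s + 24)) ds = 4.

4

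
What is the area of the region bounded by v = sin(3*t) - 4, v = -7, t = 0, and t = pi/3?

2/3 + pi

On [0, pi/3], (sin(3*t) - 4) - (-7) = sin(3*t) + 3 is ≥ 0 throughout, so the area is a single integral of |sin(3*t) + 3|.
∫[0,pi/3] (sin(3*t) + 3) dt = 2/3 + pi.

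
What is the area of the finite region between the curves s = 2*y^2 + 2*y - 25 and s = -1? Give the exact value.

343/3

Both boundary curves give s as a function of y, so integrate with respect to y. Setting them equal: 2*y^2 + 2*y - 24 = 0, i.e. 2*(y - 3)*(y + 4) = 0, so they meet at y = -4, 3.
For y in [-4, 3], s = 2*y^2 + 2*y - 25 is on the left; area = ∫[-4,3] (-(2*y^2 + 2*y - 24)) dy = 343/3.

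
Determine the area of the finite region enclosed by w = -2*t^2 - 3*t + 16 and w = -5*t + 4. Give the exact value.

125/3

Set the curves equal: -2*t^2 - 3*t + 16 = -5*t + 4, so -2*t^2 + 2*t + 12 = 0, which factors as -2*(t - 3)*(t + 2) = 0. The curves meet at t = -2, 3.
On [-2, 3], w = -2*t^2 - 3*t + 16 is on top; that piece has area ∫[-2,3] (-2*t^2 + 2*t + 12) dt = 125/3.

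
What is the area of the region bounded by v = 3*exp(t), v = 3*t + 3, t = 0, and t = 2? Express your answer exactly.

-15 + 3*exp(2)

On [0, 2], (3*exp(t)) - (3*t + 3) = -3*t + 3*exp(t) - 3 is ≥ 0 throughout, so the area is a single integral of |-3*t + 3*exp(t) - 3|.
∫[0,2] (-3*t + 3*exp(t) - 3) dt = -15 + 3*exp(2).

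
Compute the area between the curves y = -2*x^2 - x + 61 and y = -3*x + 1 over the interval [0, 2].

356/3

On [0, 2], (-2*x^2 - x + 61) - (-3*x + 1) = -2*x^2 + 2*x + 60 is ≥ 0 throughout, so the area is a single integral of |-2*x^2 + 2*x + 60|.
∫[0,2] (-2*x^2 + 2*x + 60) dx = 356/3.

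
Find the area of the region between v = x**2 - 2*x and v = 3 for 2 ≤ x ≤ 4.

4

The difference (x**2 - 2*x) - (3) = x**2 - 2*x - 3 changes sign at x = 3 inside [2, 4], so split the integral there.
∫[2,3] (x**2 - 2*x - 3) dx = -5/3; the area of that piece is 5/3.
∫[3,4] (x**2 - 2*x - 3) dx = 7/3.
Total area = 5/3 + 7/3 = 4.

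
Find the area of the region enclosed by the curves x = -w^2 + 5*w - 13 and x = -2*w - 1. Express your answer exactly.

Both boundary curves give x as a function of w, so integrate with respect to w. Setting them equal: -w^2 + 7*w - 12 = 0, i.e. -(w - 4)*(w - 3) = 0, so they meet at w = 3, 4.
For w in [3, 4], x = -w^2 + 5*w - 13 is on the right; area = ∫[3,4] (-w^2 + 7*w - 12) dw = 1/6.

1/6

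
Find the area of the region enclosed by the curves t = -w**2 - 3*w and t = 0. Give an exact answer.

9/2

Both boundary curves give t as a function of w, so integrate with respect to w. Setting them equal: -w**2 - 3*w = 0, i.e. -w*(w + 3) = 0, so they meet at w = -3, 0.
For w in [-3, 0], t = -w**2 - 3*w is on the right; area = ∫[-3,0] (-w**2 - 3*w) dw = 9/2.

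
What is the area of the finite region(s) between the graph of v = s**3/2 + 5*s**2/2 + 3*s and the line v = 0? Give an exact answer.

The curve meets the s-axis where s**3/2 + 5*s**2/2 + 3*s = 0, i.e. s*(s + 2)*(s + 3)/2 = 0, at s = -3, -2, 0.
On [-3, -2] the curve lies above the axis; ∫[-3,-2] (s**3/2 + 5*s**2/2 + 3*s) ds = 5/24, giving area 5/24.
On [-2, 0] the curve lies below the axis; ∫[-2,0] (s**3/2 + 5*s**2/2 + 3*s) ds = -4/3, giving area 4/3.
Total area = 5/24 + 4/3 = 37/24.

37/24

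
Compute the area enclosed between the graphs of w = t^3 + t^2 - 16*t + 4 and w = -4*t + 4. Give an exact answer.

Set the curves equal: t^3 + t^2 - 16*t + 4 = -4*t + 4, so t^3 + t^2 - 12*t = 0, which factors as t*(t - 3)*(t + 4) = 0. The curves meet at t = -4, 0, 3.
On [-4, 0], w = t^3 + t^2 - 16*t + 4 is on top; that piece has area ∫[-4,0] (t^3 + t^2 - 12*t) dt = 160/3.
On [0, 3], w = -4*t + 4 is on top; that piece has area ∫[0,3] (-(t^3 + t^2 - 12*t)) dt = 99/4.
Total enclosed area = 160/3 + 99/4 = 937/12.

937/12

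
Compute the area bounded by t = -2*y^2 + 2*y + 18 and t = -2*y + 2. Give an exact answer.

Both boundary curves give t as a function of y, so integrate with respect to y. Setting them equal: -2*y^2 + 4*y + 16 = 0, i.e. -2*(y - 4)*(y + 2) = 0, so they meet at y = -2, 4.
For y in [-2, 4], t = -2*y^2 + 2*y + 18 is on the right; area = ∫[-2,4] (-2*y^2 + 4*y + 16) dy = 72.

72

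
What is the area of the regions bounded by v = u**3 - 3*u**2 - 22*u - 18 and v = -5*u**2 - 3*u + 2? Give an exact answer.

Set the curves equal: u**3 - 3*u**2 - 22*u - 18 = -5*u**2 - 3*u + 2, so u**3 + 2*u**2 - 19*u - 20 = 0, which factors as (u - 4)*(u + 1)*(u + 5) = 0. The curves meet at u = -5, -1, 4.
On [-5, -1], v = u**3 - 3*u**2 - 22*u - 18 is on top; that piece has area ∫[-5,-1] (u**3 + 2*u**2 - 19*u - 20) du = 224/3.
On [-1, 4], v = -5*u**2 - 3*u + 2 is on top; that piece has area ∫[-1,4] (-(u**3 + 2*u**2 - 19*u - 20)) du = 1625/12.
Total enclosed area = 224/3 + 1625/12 = 2521/12.

2521/12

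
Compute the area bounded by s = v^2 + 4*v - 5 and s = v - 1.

Both boundary curves give s as a function of v, so integrate with respect to v. Setting them equal: v^2 + 3*v - 4 = 0, i.e. (v - 1)*(v + 4) = 0, so they meet at v = -4, 1.
For v in [-4, 1], s = v^2 + 4*v - 5 is on the left; area = ∫[-4,1] (-(v^2 + 3*v - 4)) dv = 125/6.

125/6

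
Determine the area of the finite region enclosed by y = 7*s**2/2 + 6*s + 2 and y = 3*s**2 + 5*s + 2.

2/3

Set the curves equal: 7*s**2/2 + 6*s + 2 = 3*s**2 + 5*s + 2, so s**2/2 + s = 0, which factors as s*(s + 2)/2 = 0. The curves meet at s = -2, 0.
On [-2, 0], y = 3*s**2 + 5*s + 2 is on top; that piece has area ∫[-2,0] (-(s**2/2 + s)) ds = 2/3.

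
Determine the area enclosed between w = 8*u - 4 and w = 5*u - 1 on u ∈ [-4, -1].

63/2

On [-4, -1], (8*u - 4) - (5*u - 1) = 3*u - 3 is ≤ 0 throughout, so the area is a single integral of |3*u - 3|.
∫[-4,-1] (3*u - 3) du = -63/2; the area of that piece is 63/2.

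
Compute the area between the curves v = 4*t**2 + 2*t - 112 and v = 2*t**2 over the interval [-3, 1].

On [-3, 1], (4*t**2 + 2*t - 112) - (2*t**2) = 2*t**2 + 2*t - 112 is ≤ 0 throughout, so the area is a single integral of |2*t**2 + 2*t - 112|.
∫[-3,1] (2*t**2 + 2*t - 112) dt = -1312/3; the area of that piece is 1312/3.

1312/3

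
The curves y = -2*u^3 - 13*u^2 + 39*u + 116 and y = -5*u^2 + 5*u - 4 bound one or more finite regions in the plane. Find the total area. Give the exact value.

Set the curves equal: -2*u^3 - 13*u^2 + 39*u + 116 = -5*u^2 + 5*u - 4, so -2*u^3 - 8*u^2 + 34*u + 120 = 0, which factors as -2*(u - 4)*(u + 3)*(u + 5) = 0. The curves meet at u = -5, -3, 4.
On [-5, -3], y = -5*u^2 + 5*u - 4 is on top; that piece has area ∫[-5,-3] (-(-2*u^3 - 8*u^2 + 34*u + 120)) du = 64/3.
On [-3, 4], y = -2*u^3 - 13*u^2 + 39*u + 116 is on top; that piece has area ∫[-3,4] (-2*u^3 - 8*u^2 + 34*u + 120) du = 3773/6.
Total enclosed area = 64/3 + 3773/6 = 3901/6.

3901/6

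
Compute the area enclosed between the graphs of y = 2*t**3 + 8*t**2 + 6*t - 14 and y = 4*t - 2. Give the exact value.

71/3

Set the curves equal: 2*t**3 + 8*t**2 + 6*t - 14 = 4*t - 2, so 2*t**3 + 8*t**2 + 2*t - 12 = 0, which factors as 2*(t - 1)*(t + 2)*(t + 3) = 0. The curves meet at t = -3, -2, 1.
On [-3, -2], y = 2*t**3 + 8*t**2 + 6*t - 14 is on top; that piece has area ∫[-3,-2] (2*t**3 + 8*t**2 + 2*t - 12) dt = 7/6.
On [-2, 1], y = 4*t - 2 is on top; that piece has area ∫[-2,1] (-(2*t**3 + 8*t**2 + 2*t - 12)) dt = 45/2.
Total enclosed area = 7/6 + 45/2 = 71/3.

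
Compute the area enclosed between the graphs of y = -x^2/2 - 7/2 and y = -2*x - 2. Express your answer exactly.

2/3

Set the curves equal: -x^2/2 - 7/2 = -2*x - 2, so -x^2/2 + 2*x - 3/2 = 0, which factors as -(x - 3)*(x - 1)/2 = 0. The curves meet at x = 1, 3.
On [1, 3], y = -x^2/2 - 7/2 is on top; that piece has area ∫[1,3] (-x^2/2 + 2*x - 3/2) dx = 2/3.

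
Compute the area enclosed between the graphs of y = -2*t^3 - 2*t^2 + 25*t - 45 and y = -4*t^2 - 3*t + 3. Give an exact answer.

1741/6

Set the curves equal: -2*t^3 - 2*t^2 + 25*t - 45 = -4*t^2 - 3*t + 3, so -2*t^3 + 2*t^2 + 28*t - 48 = 0, which factors as -2*(t - 3)*(t - 2)*(t + 4) = 0. The curves meet at t = -4, 2, 3.
On [-4, 2], y = -4*t^2 - 3*t + 3 is on top; that piece has area ∫[-4,2] (-(-2*t^3 + 2*t^2 + 28*t - 48)) dt = 288.
On [2, 3], y = -2*t^3 - 2*t^2 + 25*t - 45 is on top; that piece has area ∫[2,3] (-2*t^3 + 2*t^2 + 28*t - 48) dt = 13/6.
Total enclosed area = 288 + 13/6 = 1741/6.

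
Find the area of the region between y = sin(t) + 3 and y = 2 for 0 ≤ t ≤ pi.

2 + pi

On [0, pi], (sin(t) + 3) - (2) = sin(t) + 1 is ≥ 0 throughout, so the area is a single integral of |sin(t) + 1|.
∫[0,pi] (sin(t) + 1) dt = 2 + pi.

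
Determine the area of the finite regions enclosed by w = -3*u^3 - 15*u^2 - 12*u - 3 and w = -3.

71/2

Set the curves equal: -3*u^3 - 15*u^2 - 12*u - 3 = -3, so -3*u^3 - 15*u^2 - 12*u = 0, which factors as -3*u*(u + 1)*(u + 4) = 0. The curves meet at u = -4, -1, 0.
On [-4, -1], w = -3 is on top; that piece has area ∫[-4,-1] (-(-3*u^3 - 15*u^2 - 12*u)) du = 135/4.
On [-1, 0], w = -3*u^3 - 15*u^2 - 12*u - 3 is on top; that piece has area ∫[-1,0] (-3*u^3 - 15*u^2 - 12*u) du = 7/4.
Total enclosed area = 135/4 + 7/4 = 71/2.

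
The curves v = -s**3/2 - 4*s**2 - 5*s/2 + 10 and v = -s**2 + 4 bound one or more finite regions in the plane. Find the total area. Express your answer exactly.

Set the curves equal: -s**3/2 - 4*s**2 - 5*s/2 + 10 = -s**2 + 4, so -s**3/2 - 3*s**2 - 5*s/2 + 6 = 0, which factors as -(s - 1)*(s + 3)*(s + 4)/2 = 0. The curves meet at s = -4, -3, 1.
On [-4, -3], v = -s**2 + 4 is on top; that piece has area ∫[-4,-3] (-(-s**3/2 - 3*s**2 - 5*s/2 + 6)) ds = 3/8.
On [-3, 1], v = -s**3/2 - 4*s**2 - 5*s/2 + 10 is on top; that piece has area ∫[-3,1] (-s**3/2 - 3*s**2 - 5*s/2 + 6) ds = 16.
Total enclosed area = 3/8 + 16 = 131/8.

131/8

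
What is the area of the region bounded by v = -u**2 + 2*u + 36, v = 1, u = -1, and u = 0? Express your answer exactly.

101/3

On [-1, 0], (-u**2 + 2*u + 36) - (1) = -u**2 + 2*u + 35 is ≥ 0 throughout, so the area is a single integral of |-u**2 + 2*u + 35|.
∫[-1,0] (-u**2 + 2*u + 35) du = 101/3.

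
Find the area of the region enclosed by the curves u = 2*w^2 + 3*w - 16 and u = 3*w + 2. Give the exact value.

Both boundary curves give u as a function of w, so integrate with respect to w. Setting them equal: 2*w^2 - 18 = 0, i.e. 2*(w - 3)*(w + 3) = 0, so they meet at w = -3, 3.
For w in [-3, 3], u = 2*w^2 + 3*w - 16 is on the left; area = ∫[-3,3] (-(2*w^2 - 18)) dw = 72.

72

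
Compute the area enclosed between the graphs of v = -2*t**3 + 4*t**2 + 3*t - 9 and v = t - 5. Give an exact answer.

37/6

Set the curves equal: -2*t**3 + 4*t**2 + 3*t - 9 = t - 5, so -2*t**3 + 4*t**2 + 2*t - 4 = 0, which factors as -2*(t - 2)*(t - 1)*(t + 1) = 0. The curves meet at t = -1, 1, 2.
On [-1, 1], v = t - 5 is on top; that piece has area ∫[-1,1] (-(-2*t**3 + 4*t**2 + 2*t - 4)) dt = 16/3.
On [1, 2], v = -2*t**3 + 4*t**2 + 3*t - 9 is on top; that piece has area ∫[1,2] (-2*t**3 + 4*t**2 + 2*t - 4) dt = 5/6.
Total enclosed area = 16/3 + 5/6 = 37/6.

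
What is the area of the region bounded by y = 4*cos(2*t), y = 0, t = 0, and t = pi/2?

The difference (4*cos(2*t)) - (0) = 4*cos(2*t) changes sign at t = pi/4 inside [0, pi/2], so split the integral there.
∫[0,pi/4] (4*cos(2*t)) dt = 2.
∫[pi/4,pi/2] (4*cos(2*t)) dt = -2; the area of that piece is 2.
Total area = 2 + 2 = 4.

4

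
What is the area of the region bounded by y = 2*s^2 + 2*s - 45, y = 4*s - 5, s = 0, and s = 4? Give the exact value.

400/3

On [0, 4], (2*s^2 + 2*s - 45) - (4*s - 5) = 2*s^2 - 2*s - 40 is ≤ 0 throughout, so the area is a single integral of |2*s^2 - 2*s - 40|.
∫[0,4] (2*s^2 - 2*s - 40) ds = -400/3; the area of that piece is 400/3.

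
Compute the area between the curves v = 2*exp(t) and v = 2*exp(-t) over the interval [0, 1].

-4 + 2*exp(-1) + 2*exp(1)

On [0, 1], (2*exp(t)) - (2*exp(-t)) = 2*exp(t) - 2*exp(-t) is ≥ 0 throughout, so the area is a single integral of |2*exp(t) - 2*exp(-t)|.
∫[0,1] (2*exp(t) - 2*exp(-t)) dt = -4 + 2*exp(-1) + 2*exp(1).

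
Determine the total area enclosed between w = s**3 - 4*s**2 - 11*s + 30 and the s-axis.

863/6

The curve meets the s-axis where s**3 - 4*s**2 - 11*s + 30 = 0, i.e. (s - 5)*(s - 2)*(s + 3) = 0, at s = -3, 2, 5.
On [-3, 2] the curve lies above the axis; ∫[-3,2] (s**3 - 4*s**2 - 11*s + 30) ds = 1375/12, giving area 1375/12.
On [2, 5] the curve lies below the axis; ∫[2,5] (s**3 - 4*s**2 - 11*s + 30) ds = -117/4, giving area 117/4.
Total area = 1375/12 + 117/4 = 863/6.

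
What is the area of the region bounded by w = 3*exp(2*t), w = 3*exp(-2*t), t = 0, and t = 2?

-3 + 3*exp(-4)/2 + 3*exp(4)/2

On [0, 2], (3*exp(2*t)) - (3*exp(-2*t)) = 3*exp(2*t) - 3*exp(-2*t) is ≥ 0 throughout, so the area is a single integral of |3*exp(2*t) - 3*exp(-2*t)|.
∫[0,2] (3*exp(2*t) - 3*exp(-2*t)) dt = -3 + 3*exp(-4)/2 + 3*exp(4)/2.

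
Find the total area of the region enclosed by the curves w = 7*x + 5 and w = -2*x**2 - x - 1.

8/3

Set the curves equal: 7*x + 5 = -2*x**2 - x - 1, so 2*x**2 + 8*x + 6 = 0, which factors as 2*(x + 1)*(x + 3) = 0. The curves meet at x = -3, -1.
On [-3, -1], w = -2*x**2 - x - 1 is on top; that piece has area ∫[-3,-1] (-(2*x**2 + 8*x + 6)) dx = 8/3.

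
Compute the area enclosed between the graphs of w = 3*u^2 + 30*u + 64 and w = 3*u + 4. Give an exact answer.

Set the curves equal: 3*u^2 + 30*u + 64 = 3*u + 4, so 3*u^2 + 27*u + 60 = 0, which factors as 3*(u + 4)*(u + 5) = 0. The curves meet at u = -5, -4.
On [-5, -4], w = 3*u + 4 is on top; that piece has area ∫[-5,-4] (-(3*u^2 + 27*u + 60)) du = 1/2.

1/2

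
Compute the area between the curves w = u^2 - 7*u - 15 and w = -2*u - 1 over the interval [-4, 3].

183/2

The difference (u^2 - 7*u - 15) - (-2*u - 1) = u^2 - 5*u - 14 changes sign at u = -2 inside [-4, 3], so split the integral there.
∫[-4,-2] (u^2 - 5*u - 14) du = 62/3.
∫[-2,3] (u^2 - 5*u - 14) du = -425/6; the area of that piece is 425/6.
Total area = 62/3 + 425/6 = 183/2.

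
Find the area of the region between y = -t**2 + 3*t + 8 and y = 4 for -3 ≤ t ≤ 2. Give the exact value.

The difference (-t**2 + 3*t + 8) - (4) = -t**2 + 3*t + 4 changes sign at t = -1 inside [-3, 2], so split the integral there.
∫[-3,-1] (-t**2 + 3*t + 4) dt = -38/3; the area of that piece is 38/3.
∫[-1,2] (-t**2 + 3*t + 4) dt = 27/2.
Total area = 38/3 + 27/2 = 157/6.

157/6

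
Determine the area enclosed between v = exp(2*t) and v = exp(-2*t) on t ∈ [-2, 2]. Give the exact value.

The difference (exp(2*t)) - (exp(-2*t)) = exp(2*t) - exp(-2*t) changes sign at t = 0 inside [-2, 2], so split the integral there.
∫[-2,0] (exp(2*t) - exp(-2*t)) dt = -exp(4)/2 - exp(-4)/2 + 1; the area of that piece is -1 + exp(-4)/2 + exp(4)/2.
∫[0,2] (exp(2*t) - exp(-2*t)) dt = -1 + exp(-4)/2 + exp(4)/2.
Total area = (-1 + exp(-4)/2 + exp(4)/2) + (-1 + exp(-4)/2 + exp(4)/2) = -2 + exp(-4) + exp(4).

-2 + exp(-4) + exp(4)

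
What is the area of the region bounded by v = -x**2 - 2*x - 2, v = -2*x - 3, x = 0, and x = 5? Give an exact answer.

The difference (-x**2 - 2*x - 2) - (-2*x - 3) = -x**2 + 1 changes sign at x = 1 inside [0, 5], so split the integral there.
∫[0,1] (-x**2 + 1) dx = 2/3.
∫[1,5] (-x**2 + 1) dx = -112/3; the area of that piece is 112/3.
Total area = 2/3 + 112/3 = 38.

38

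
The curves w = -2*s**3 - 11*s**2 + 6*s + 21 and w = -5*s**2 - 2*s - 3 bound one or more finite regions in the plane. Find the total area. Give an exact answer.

131/2

Set the curves equal: -2*s**3 - 11*s**2 + 6*s + 21 = -5*s**2 - 2*s - 3, so -2*s**3 - 6*s**2 + 8*s + 24 = 0, which factors as -2*(s - 2)*(s + 2)*(s + 3) = 0. The curves meet at s = -3, -2, 2.
On [-3, -2], w = -5*s**2 - 2*s - 3 is on top; that piece has area ∫[-3,-2] (-(-2*s**3 - 6*s**2 + 8*s + 24)) ds = 3/2.
On [-2, 2], w = -2*s**3 - 11*s**2 + 6*s + 21 is on top; that piece has area ∫[-2,2] (-2*s**3 - 6*s**2 + 8*s + 24) ds = 64.
Total enclosed area = 3/2 + 64 = 131/2.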